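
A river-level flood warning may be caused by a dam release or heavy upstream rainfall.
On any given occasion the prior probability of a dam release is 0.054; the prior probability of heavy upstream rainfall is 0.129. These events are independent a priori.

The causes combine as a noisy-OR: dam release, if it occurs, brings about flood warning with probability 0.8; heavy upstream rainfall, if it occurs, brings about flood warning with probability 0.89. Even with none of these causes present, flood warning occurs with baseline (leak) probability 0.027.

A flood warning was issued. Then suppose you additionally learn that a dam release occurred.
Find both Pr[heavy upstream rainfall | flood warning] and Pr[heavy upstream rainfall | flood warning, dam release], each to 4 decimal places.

Under noisy-OR, P(flood warning | causes) = 1 − (1−0.027)·∏(1−qᵢ) over the active causes.
For the numerator, keep only heavy upstream rainfall=true terms: 0.108973 + 0.006817 = 0.115790
The normalizing constant is 0.027×0.946×0.871 + 0.89297×0.946×0.129 + 0.8054×0.054×0.871 + 0.978594×0.054×0.129 = 0.175918
Posterior = 0.115790 / 0.175918 ≈ 0.6582

Now condition on the additional information:
P(flood warning | dam release) = 0.8054*0.871 + 0.978594*0.129 = 0.701503 + 0.126239 = 0.827742
Of this, 0.126239 comes from 0.978594*0.129 (the heavy upstream rainfall=true cases).
Hence the posterior is 0.126239/0.827742 ≈ 0.1525.
— dam release explains away the evidence for heavy upstream rainfall.

Pr[heavy upstream rainfall | flood warning] ≈ 0.6582; Pr[heavy upstream rainfall | flood warning, dam release] ≈ 0.1525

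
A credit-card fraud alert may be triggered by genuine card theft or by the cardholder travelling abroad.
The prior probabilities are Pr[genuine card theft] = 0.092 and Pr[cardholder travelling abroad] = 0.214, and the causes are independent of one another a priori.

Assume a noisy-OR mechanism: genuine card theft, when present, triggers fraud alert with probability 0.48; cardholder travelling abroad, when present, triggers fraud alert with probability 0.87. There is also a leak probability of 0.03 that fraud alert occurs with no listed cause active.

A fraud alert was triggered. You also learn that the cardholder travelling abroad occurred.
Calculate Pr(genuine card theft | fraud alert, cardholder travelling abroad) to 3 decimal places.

Pr(genuine card theft | fraud alert, cardholder travelling abroad) ≈ 0.098

Under noisy-OR, P(fraud alert | causes) = 1 − (1−0.03)·∏(1−qᵢ) over the active causes.
P(fraud alert | cardholder travelling abroad) = 0.8739*0.908 + 0.934428*0.092 = 0.793501 + 0.085967 = 0.879468
Restricting to configurations with genuine card theft present: 0.934428*0.092 = 0.085967.
So P(genuine card theft | fraud alert, cardholder travelling abroad) = 0.085967/0.879468 ≈ 0.098.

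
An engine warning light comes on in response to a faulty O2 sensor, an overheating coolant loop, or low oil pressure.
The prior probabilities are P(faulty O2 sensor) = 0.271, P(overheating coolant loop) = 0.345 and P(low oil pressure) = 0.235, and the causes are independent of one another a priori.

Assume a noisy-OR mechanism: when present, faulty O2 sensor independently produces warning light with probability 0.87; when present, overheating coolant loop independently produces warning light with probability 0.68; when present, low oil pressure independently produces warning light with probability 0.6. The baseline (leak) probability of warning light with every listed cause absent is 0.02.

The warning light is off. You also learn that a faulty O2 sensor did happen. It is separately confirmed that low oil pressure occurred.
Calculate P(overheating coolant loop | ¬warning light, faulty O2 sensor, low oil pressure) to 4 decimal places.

P(overheating coolant loop | ¬warning light, faulty O2 sensor, low oil pressure) ≈ 0.1442

Under noisy-OR, P(warning light | causes) = 1 − (1−0.02)·∏(1−qᵢ) over the active causes.
P(¬warning light | faulty O2 sensor, low oil pressure) = 0.05096×0.655 + 0.016307×0.345 = 0.033379 + 0.005626 = 0.039005
Restricting to configurations with overheating coolant loop present: 0.016307×0.345 = 0.005626.
So P(overheating coolant loop | ¬warning light, faulty O2 sensor, low oil pressure) = 0.005626/0.039005 ≈ 0.1442.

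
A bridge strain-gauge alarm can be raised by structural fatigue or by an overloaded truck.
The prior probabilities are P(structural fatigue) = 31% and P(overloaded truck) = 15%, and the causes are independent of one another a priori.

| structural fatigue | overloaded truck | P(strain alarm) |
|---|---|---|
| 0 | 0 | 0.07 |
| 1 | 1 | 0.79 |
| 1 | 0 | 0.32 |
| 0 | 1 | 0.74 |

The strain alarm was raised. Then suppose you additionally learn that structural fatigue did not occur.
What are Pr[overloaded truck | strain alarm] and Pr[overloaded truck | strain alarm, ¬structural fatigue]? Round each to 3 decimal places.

For the numerator, keep only overloaded truck=true terms: 0.076590 + 0.036735 = 0.113325
Denominator P(strain alarm): 0.07·0.69·0.85 + 0.74·0.69·0.15 + 0.32·0.31·0.85 + 0.79·0.31·0.15 = 0.238700
Posterior = 0.113325 / 0.238700 ≈ 0.475

Now condition on the additional information:
P(strain alarm | ¬structural fatigue) = 0.07×0.85 + 0.74×0.15 = 0.059500 + 0.111000 = 0.170500
Of this, 0.111000 comes from 0.74×0.15 (the overloaded truck=true cases).
So P(overloaded truck | strain alarm, ¬structural fatigue) = 0.111000/0.170500 ≈ 0.651.

Pr[overloaded truck | strain alarm] ≈ 0.475; Pr[overloaded truck | strain alarm, ¬structural fatigue] ≈ 0.651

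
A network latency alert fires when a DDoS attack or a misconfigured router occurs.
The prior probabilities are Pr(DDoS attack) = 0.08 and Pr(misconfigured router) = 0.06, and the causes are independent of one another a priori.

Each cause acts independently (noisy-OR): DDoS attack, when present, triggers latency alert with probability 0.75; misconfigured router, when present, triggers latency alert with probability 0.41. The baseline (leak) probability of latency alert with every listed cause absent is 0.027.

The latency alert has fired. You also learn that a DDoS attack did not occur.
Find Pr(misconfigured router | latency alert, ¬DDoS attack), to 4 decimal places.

Under noisy-OR, P(latency alert | causes) = 1 − (1−0.027)·∏(1−qᵢ) over the active causes.
For the numerator, keep only misconfigured router=true terms: 0.42593*0.06 = 0.025556
The normalizing constant is 0.027*0.94 + 0.42593*0.06 = 0.050936
Posterior = 0.025556 / 0.050936 ≈ 0.5017

Pr(misconfigured router | latency alert, ¬DDoS attack) ≈ 0.5017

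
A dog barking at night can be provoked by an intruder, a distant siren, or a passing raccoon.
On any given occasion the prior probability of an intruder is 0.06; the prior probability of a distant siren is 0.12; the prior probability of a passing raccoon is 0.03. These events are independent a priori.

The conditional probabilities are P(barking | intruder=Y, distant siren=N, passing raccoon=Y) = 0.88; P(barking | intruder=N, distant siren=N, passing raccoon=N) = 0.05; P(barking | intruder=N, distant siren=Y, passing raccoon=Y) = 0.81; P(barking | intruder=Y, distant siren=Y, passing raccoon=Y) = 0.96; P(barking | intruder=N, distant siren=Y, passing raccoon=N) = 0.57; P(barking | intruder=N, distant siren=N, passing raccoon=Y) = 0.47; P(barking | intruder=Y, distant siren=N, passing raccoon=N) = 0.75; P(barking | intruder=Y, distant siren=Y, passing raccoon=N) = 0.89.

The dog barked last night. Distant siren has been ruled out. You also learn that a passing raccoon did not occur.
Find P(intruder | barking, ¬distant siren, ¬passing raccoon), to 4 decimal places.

For the numerator, keep only intruder=true terms: 0.75·0.06 = 0.045000
Normalizer over all consistent configurations: 0.05·0.94 + 0.75·0.06 = 0.092000
P(intruder | barking, ¬distant siren, ¬passing raccoon) = 0.045000/0.092000 ≈ 0.4891

P(intruder | barking, ¬distant siren, ¬passing raccoon) ≈ 0.4891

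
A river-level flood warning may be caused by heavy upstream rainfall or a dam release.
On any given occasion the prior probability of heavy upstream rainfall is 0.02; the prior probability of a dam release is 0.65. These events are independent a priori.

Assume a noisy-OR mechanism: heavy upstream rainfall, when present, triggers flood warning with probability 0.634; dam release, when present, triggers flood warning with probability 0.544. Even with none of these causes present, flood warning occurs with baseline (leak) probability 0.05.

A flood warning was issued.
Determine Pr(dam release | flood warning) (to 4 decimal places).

Under noisy-OR, P(flood warning | causes) = 1 − (1−0.05)·∏(1−qᵢ) over the active causes.
Numerator (weight on configurations with dam release): 0.361052 + 0.010939 = 0.371991
Denominator P(flood warning): 0.05*0.98*0.35 + 0.5668*0.98*0.65 + 0.6523*0.02*0.35 + 0.841449*0.02*0.65 = 0.393707
Posterior = 0.371991 / 0.393707 ≈ 0.9448

Pr(dam release | flood warning) ≈ 0.9448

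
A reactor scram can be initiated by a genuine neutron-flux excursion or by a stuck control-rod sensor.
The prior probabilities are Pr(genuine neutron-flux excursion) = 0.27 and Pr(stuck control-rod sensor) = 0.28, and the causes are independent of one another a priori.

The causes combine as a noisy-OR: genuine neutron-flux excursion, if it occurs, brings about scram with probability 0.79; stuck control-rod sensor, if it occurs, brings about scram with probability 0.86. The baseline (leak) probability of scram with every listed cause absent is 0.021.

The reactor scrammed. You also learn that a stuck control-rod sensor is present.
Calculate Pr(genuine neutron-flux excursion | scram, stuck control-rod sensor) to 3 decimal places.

Under noisy-OR, P(scram | causes) = 1 − (1−0.021)·∏(1−qᵢ) over the active causes.
Weight on genuine neutron-flux excursion=true, given the evidence: 0.971217·0.27 = 0.262229
The normalizing constant is 0.86294·0.73 + 0.971217·0.27 = 0.892175
Posterior = 0.262229 / 0.892175 ≈ 0.294

Pr(genuine neutron-flux excursion | scram, stuck control-rod sensor) ≈ 0.294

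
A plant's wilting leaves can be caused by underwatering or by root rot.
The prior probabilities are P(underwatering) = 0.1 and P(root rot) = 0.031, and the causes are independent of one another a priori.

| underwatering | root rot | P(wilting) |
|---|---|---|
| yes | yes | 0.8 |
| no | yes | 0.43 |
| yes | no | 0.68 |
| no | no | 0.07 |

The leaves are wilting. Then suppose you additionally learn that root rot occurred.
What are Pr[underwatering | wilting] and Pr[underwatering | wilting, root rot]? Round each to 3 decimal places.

For the numerator, keep only underwatering=true terms: 0.065892 + 0.002480 = 0.068372
The normalizing constant is 0.07·0.9·0.969 + 0.43·0.9·0.031 + 0.68·0.1·0.969 + 0.8·0.1·0.031 = 0.141416
Posterior = 0.068372 / 0.141416 ≈ 0.483

Now condition on the additional information:
Enumerate both values of underwatering and weight by the priors:
  P(wilting | root rot) = 0.43*0.9 + 0.8*0.1
        = 0.387000 + 0.080000 = 0.467000
Keeping only the underwatering-present terms gives 0.080000, so
  P(underwatering | wilting, root rot) = 0.080000 / 0.467000 ≈ 0.171
The drop from 0.483 to 0.171 is the explaining-away (discounting) effect.

Pr[underwatering | wilting] ≈ 0.483; Pr[underwatering | wilting, root rot] ≈ 0.171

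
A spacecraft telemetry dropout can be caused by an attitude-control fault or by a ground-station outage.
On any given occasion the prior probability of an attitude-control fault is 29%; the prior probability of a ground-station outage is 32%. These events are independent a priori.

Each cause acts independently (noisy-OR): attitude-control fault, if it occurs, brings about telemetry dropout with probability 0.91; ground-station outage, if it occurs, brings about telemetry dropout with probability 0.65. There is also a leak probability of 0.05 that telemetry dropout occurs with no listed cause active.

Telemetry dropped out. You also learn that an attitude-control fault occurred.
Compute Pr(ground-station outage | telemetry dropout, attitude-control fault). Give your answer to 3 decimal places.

Under noisy-OR, P(telemetry dropout | causes) = 1 − (1−0.05)·∏(1−qᵢ) over the active causes.
Weight on ground-station outage=true, given the evidence: 0.970075×0.32 = 0.310424
Normalizer over all consistent configurations: 0.9145×0.68 + 0.970075×0.32 = 0.932284
P(ground-station outage | telemetry dropout, attitude-control fault) = 0.310424/0.932284 ≈ 0.333

Pr(ground-station outage | telemetry dropout, attitude-control fault) ≈ 0.333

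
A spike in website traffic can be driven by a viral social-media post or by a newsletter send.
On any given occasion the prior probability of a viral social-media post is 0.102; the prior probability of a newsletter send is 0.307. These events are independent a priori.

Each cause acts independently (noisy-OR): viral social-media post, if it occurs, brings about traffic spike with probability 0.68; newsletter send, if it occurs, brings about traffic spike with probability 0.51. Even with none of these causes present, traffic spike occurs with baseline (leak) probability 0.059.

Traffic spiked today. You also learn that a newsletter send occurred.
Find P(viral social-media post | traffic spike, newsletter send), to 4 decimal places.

Under noisy-OR, P(traffic spike | causes) = 1 − (1−0.059)·∏(1−qᵢ) over the active causes.
Enumerate both values of viral social-media post and weight by the priors:
  P(traffic spike | newsletter send) = 0.53891*0.898 + 0.852451*0.102
        = 0.483941 + 0.086950 = 0.570891
Keeping only the viral social-media post-present terms gives 0.086950, so
  P(viral social-media post | traffic spike, newsletter send) = 0.086950 / 0.570891 ≈ 0.1523

P(viral social-media post | traffic spike, newsletter send) ≈ 0.1523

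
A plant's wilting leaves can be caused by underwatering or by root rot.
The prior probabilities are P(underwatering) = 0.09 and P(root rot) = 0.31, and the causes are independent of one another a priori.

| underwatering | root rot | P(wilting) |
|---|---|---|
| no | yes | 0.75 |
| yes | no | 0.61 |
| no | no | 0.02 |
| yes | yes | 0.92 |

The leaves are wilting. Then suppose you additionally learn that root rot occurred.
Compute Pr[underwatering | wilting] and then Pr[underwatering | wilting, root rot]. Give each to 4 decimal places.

Pr[underwatering | wilting] ≈ 0.2209; Pr[underwatering | wilting, root rot] ≈ 0.1082

Sum P(wilting|·) weighted by the priors over the 4 (underwatering, root rot) configurations:
  P(wilting) = 0.02×0.91×0.69 + 0.75×0.91×0.31 + 0.61×0.09×0.69 + 0.92×0.09×0.31
        = 0.012558 + 0.211575 + 0.037881 + 0.025668 = 0.287682
Configurations with underwatering contribute 0.063549, so
  P(underwatering | wilting) = 0.063549 / 0.287682 ≈ 0.2209

Now also conditioning on root rot=true:
Sum P(wilting|·) weighted by the priors over both values of underwatering:
  P(wilting | root rot) = 0.75×0.91 + 0.92×0.09
        = 0.682500 + 0.082800 = 0.765300
Keeping only the underwatering-present terms gives 0.082800, so
  P(underwatering | wilting, root rot) = 0.082800 / 0.765300 ≈ 0.1082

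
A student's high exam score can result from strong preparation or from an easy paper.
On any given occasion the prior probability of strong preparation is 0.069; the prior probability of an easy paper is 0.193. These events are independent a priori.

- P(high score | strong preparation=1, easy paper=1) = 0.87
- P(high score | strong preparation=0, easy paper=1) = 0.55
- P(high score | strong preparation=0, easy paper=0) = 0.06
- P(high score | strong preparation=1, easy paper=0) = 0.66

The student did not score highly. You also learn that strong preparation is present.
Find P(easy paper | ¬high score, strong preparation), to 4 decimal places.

Weight on easy paper=true, given the evidence: 0.13*0.193 = 0.025090
Denominator P(¬high score | strong preparation): 0.34*0.807 + 0.13*0.193 = 0.299470
P(easy paper | ¬high score, strong preparation) = 0.025090/0.299470 ≈ 0.0838

P(easy paper | ¬high score, strong preparation) ≈ 0.0838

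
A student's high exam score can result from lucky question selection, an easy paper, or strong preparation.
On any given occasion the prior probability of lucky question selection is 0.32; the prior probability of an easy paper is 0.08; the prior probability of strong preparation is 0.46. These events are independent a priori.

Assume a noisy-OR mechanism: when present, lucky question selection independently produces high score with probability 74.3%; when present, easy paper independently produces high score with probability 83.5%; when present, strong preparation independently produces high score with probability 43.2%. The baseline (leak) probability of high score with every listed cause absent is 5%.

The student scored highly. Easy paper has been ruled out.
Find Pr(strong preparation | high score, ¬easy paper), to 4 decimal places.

Pr(strong preparation | high score, ¬easy paper) ≈ 0.6451

Under noisy-OR, P(high score | causes) = 1 − (1−0.05)·∏(1−qᵢ) over the active causes.
Sum P(high score|·) weighted by the priors over the 4 (lucky question selection, strong preparation) configurations:
  P(high score | ¬easy paper) = 0.05×0.68×0.54 + 0.4604×0.68×0.46 + 0.75585×0.32×0.54 + 0.861323×0.32×0.46
        = 0.018360 + 0.144013 + 0.130611 + 0.126787 = 0.419771
Configurations with strong preparation contribute 0.270800, so
  P(strong preparation | high score, ¬easy paper) = 0.270800 / 0.419771 ≈ 0.6451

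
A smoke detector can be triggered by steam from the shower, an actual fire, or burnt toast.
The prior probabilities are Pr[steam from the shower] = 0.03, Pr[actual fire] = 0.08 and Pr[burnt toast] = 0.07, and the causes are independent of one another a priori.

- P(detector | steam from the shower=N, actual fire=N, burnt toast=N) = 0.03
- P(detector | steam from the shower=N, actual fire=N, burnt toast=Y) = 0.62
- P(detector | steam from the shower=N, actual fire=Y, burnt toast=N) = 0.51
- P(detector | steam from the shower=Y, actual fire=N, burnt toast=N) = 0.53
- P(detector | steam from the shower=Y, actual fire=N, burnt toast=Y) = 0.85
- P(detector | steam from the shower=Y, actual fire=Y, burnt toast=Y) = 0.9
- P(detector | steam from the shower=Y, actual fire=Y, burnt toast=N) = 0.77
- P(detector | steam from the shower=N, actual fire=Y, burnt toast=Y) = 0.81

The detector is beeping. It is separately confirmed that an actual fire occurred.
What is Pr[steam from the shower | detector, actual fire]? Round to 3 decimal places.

Enumerate the 4 (steam from the shower, burnt toast) configurations and weight by the priors:
  P(detector | actual fire) = 0.51·0.97·0.93 + 0.81·0.97·0.07 + 0.77·0.03·0.93 + 0.9·0.03·0.07
        = 0.460071 + 0.054999 + 0.021483 + 0.001890 = 0.538443
Configurations with steam from the shower contribute 0.023373, so
  P(steam from the shower | detector, actual fire) = 0.023373 / 0.538443 ≈ 0.043

Pr[steam from the shower | detector, actual fire] ≈ 0.043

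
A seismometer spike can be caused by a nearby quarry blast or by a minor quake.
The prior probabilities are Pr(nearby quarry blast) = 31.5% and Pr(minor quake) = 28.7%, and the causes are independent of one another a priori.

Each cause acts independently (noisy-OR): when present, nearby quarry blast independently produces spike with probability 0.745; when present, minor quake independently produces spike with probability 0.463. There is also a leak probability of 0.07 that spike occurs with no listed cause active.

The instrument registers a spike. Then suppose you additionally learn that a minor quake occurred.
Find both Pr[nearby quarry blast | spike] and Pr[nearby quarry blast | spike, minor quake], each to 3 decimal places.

Pr[nearby quarry blast | spike] ≈ 0.654; Pr[nearby quarry blast | spike, minor quake] ≈ 0.445

Under noisy-OR, P(spike | causes) = 1 − (1−0.07)·∏(1−qᵢ) over the active causes.
P(spike) = 0.07*0.685*0.713 + 0.50059*0.685*0.287 + 0.76285*0.315*0.713 + 0.87265*0.315*0.287 = 0.034188 + 0.098413 + 0.171332 + 0.078892 = 0.382825
Restricting to configurations with nearby quarry blast present: 0.171332 + 0.078892 = 0.250224.
P(nearby quarry blast | spike) = 0.250224 / 0.382825 ≈ 0.654

Now also conditioning on minor quake=true:
By total probability over both values of nearby quarry blast:
  P(spike | minor quake) = 0.50059×0.685 + 0.87265×0.315
        = 0.342904 + 0.274885 = 0.617789
Configurations with nearby quarry blast contribute 0.274885, so
  P(nearby quarry blast | spike, minor quake) = 0.274885 / 0.617789 ≈ 0.445
— minor quake explains away the evidence for nearby quarry blast.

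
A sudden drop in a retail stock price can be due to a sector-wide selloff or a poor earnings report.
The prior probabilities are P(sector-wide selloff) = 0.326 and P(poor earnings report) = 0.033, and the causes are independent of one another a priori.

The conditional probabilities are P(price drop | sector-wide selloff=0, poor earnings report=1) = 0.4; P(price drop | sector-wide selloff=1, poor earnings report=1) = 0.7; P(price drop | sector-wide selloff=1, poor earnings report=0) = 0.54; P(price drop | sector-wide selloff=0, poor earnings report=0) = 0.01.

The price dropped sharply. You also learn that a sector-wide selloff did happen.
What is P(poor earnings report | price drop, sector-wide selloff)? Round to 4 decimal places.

P(poor earnings report | price drop, sector-wide selloff) ≈ 0.0424

P(price drop | sector-wide selloff) = 0.54×0.967 + 0.7×0.033 = 0.522180 + 0.023100 = 0.545280
Of this, 0.023100 comes from 0.7×0.033 (the poor earnings report=true cases).
P(poor earnings report | price drop, sector-wide selloff) = 0.023100 / 0.545280 ≈ 0.0424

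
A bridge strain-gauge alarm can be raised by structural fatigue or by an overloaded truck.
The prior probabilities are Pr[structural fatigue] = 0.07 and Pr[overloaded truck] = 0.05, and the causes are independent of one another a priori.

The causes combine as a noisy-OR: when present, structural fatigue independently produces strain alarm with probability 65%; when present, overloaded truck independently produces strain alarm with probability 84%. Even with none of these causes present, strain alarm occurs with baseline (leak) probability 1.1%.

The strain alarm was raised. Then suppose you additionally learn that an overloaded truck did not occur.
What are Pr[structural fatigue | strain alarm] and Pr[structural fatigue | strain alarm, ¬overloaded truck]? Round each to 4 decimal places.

Under noisy-OR, P(strain alarm | causes) = 1 − (1−0.011)·∏(1−qᵢ) over the active causes.
Enumerate the 4 (structural fatigue, overloaded truck) configurations and weight by the priors:
  P(strain alarm) = 0.011·0.93·0.95 + 0.84176·0.93·0.05 + 0.65385·0.07·0.95 + 0.944616·0.07·0.05
        = 0.009718 + 0.039142 + 0.043481 + 0.003306 = 0.095647
The terms with structural fatigue present sum to 0.046787, so
  P(structural fatigue | strain alarm) = 0.046787 / 0.095647 ≈ 0.4892

With the extra evidence:
Sum P(strain alarm|·) weighted by the priors over both values of structural fatigue:
  P(strain alarm | ¬overloaded truck) = 0.011·0.93 + 0.65385·0.07
        = 0.010230 + 0.045770 = 0.056000
Keeping only the structural fatigue-present terms gives 0.045770, so
  P(structural fatigue | strain alarm, ¬overloaded truck) = 0.045770 / 0.056000 ≈ 0.8173

Pr[structural fatigue | strain alarm] ≈ 0.4892; Pr[structural fatigue | strain alarm, ¬overloaded truck] ≈ 0.8173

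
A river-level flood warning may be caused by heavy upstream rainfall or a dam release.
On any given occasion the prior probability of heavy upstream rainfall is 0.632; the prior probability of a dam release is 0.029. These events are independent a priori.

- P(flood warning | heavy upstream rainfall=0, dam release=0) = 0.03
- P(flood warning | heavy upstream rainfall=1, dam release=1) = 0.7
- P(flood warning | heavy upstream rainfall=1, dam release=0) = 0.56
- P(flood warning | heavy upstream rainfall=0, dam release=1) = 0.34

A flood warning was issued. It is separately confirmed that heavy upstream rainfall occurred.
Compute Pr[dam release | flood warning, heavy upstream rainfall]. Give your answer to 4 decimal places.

P(flood warning | heavy upstream rainfall) = 0.56·0.971 + 0.7·0.029 = 0.543760 + 0.020300 = 0.564060
Restricting to configurations with dam release present: 0.7·0.029 = 0.020300.
So P(dam release | flood warning, heavy upstream rainfall) = 0.020300/0.564060 ≈ 0.0360.

Pr[dam release | flood warning, heavy upstream rainfall] ≈ 0.0360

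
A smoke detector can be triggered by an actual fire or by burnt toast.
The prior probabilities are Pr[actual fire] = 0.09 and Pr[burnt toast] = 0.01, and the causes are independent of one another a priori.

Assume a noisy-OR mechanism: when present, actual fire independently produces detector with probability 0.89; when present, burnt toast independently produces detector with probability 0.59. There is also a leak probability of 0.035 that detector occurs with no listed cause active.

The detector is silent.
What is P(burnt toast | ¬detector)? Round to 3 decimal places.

P(burnt toast | ¬detector) ≈ 0.004

Under noisy-OR, P(detector | causes) = 1 − (1−0.035)·∏(1−qᵢ) over the active causes.
P(¬detector) = 0.965×0.91×0.99 + 0.39565×0.91×0.01 + 0.10615×0.09×0.99 + 0.043521×0.09×0.01 = 0.869368 + 0.003600 + 0.009458 + 0.000039 = 0.882465
Restricting to configurations with burnt toast present: 0.003600 + 0.000039 = 0.003639.
So P(burnt toast | ¬detector) = 0.003639/0.882465 ≈ 0.004.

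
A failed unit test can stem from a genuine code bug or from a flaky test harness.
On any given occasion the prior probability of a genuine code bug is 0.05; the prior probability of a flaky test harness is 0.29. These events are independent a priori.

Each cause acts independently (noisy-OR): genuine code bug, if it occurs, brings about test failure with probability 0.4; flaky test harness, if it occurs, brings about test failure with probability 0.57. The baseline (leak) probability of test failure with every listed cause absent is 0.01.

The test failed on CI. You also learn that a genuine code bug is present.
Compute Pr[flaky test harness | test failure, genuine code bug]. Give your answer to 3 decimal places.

Under noisy-OR, P(test failure | causes) = 1 − (1−0.01)·∏(1−qᵢ) over the active causes.
Sum P(test failure|·) weighted by the priors over both values of flaky test harness:
  P(test failure | genuine code bug) = 0.406*0.71 + 0.74458*0.29
        = 0.288260 + 0.215928 = 0.504188
Keeping only the flaky test harness-present terms gives 0.215928, so
  P(flaky test harness | test failure, genuine code bug) = 0.215928 / 0.504188 ≈ 0.428

Pr[flaky test harness | test failure, genuine code bug] ≈ 0.428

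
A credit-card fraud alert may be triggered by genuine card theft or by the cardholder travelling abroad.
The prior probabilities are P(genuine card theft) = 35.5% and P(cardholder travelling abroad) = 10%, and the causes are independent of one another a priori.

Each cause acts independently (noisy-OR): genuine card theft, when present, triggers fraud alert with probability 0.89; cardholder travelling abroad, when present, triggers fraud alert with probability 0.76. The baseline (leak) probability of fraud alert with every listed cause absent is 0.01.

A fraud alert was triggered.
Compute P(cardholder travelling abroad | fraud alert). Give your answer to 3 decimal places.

Under noisy-OR, P(fraud alert | causes) = 1 − (1−0.01)·∏(1−qᵢ) over the active causes.
P(fraud alert) = 0.01×0.645×0.9 + 0.7624×0.645×0.1 + 0.8911×0.355×0.9 + 0.973864×0.355×0.1 = 0.005805 + 0.049175 + 0.284706 + 0.034572 = 0.374258
Restricting to configurations with cardholder travelling abroad present: 0.049175 + 0.034572 = 0.083747.
P(cardholder travelling abroad | fraud alert) = 0.083747 / 0.374258 ≈ 0.224

P(cardholder travelling abroad | fraud alert) ≈ 0.224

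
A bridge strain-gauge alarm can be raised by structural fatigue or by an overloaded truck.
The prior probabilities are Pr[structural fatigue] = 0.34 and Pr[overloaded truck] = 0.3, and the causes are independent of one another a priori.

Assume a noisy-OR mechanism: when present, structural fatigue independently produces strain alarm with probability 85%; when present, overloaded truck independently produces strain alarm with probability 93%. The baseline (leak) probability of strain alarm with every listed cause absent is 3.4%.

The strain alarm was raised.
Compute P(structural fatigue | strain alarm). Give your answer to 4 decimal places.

Under noisy-OR, P(strain alarm | causes) = 1 − (1−0.034)·∏(1−qᵢ) over the active causes.
Enumerate the 4 (structural fatigue, overloaded truck) configurations and weight by the priors:
  P(strain alarm) = 0.034×0.66×0.7 + 0.93238×0.66×0.3 + 0.8551×0.34×0.7 + 0.989857×0.34×0.3
        = 0.015708 + 0.184611 + 0.203514 + 0.100965 = 0.504798
Configurations with structural fatigue contribute 0.304479, so
  P(structural fatigue | strain alarm) = 0.304479 / 0.504798 ≈ 0.6032

P(structural fatigue | strain alarm) ≈ 0.6032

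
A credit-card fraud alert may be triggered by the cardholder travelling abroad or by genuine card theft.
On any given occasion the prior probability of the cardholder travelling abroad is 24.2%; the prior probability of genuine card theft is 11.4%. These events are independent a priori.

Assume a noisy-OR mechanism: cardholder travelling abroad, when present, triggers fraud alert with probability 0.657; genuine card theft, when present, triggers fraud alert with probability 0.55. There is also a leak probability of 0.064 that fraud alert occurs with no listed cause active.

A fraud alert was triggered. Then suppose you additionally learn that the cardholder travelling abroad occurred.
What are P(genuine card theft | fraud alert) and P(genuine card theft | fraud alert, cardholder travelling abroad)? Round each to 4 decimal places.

P(genuine card theft | fraud alert) ≈ 0.2808; P(genuine card theft | fraud alert, cardholder travelling abroad) ≈ 0.1395

Under noisy-OR, P(fraud alert | causes) = 1 − (1−0.064)·∏(1−qᵢ) over the active causes.
For the numerator, keep only genuine card theft=true terms: 0.050015 + 0.023602 = 0.073617
Normalizer over all consistent configurations: 0.064*0.758*0.886 + 0.5788*0.758*0.114 + 0.678952*0.242*0.886 + 0.855528*0.242*0.114 = 0.262174
P(genuine card theft | fraud alert) = 0.073617/0.262174 ≈ 0.2808

Now condition on the additional information:
Numerator (weight on configurations with genuine card theft): 0.855528×0.114 = 0.097530
Denominator P(fraud alert | cardholder travelling abroad): 0.678952×0.886 + 0.855528×0.114 = 0.699081
P(genuine card theft | fraud alert, cardholder travelling abroad) = 0.097530/0.699081 ≈ 0.1395
— cardholder travelling abroad explains away the evidence for genuine card theft.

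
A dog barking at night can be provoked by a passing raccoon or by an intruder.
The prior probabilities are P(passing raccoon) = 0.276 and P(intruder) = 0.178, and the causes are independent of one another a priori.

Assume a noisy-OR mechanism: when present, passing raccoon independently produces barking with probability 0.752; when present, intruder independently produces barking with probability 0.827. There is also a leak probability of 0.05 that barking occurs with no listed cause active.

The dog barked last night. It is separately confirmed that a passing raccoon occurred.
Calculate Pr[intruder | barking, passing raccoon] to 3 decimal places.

Pr[intruder | barking, passing raccoon] ≈ 0.214

Under noisy-OR, P(barking | causes) = 1 − (1−0.05)·∏(1−qᵢ) over the active causes.
Enumerate both values of intruder and weight by the priors:
  P(barking | passing raccoon) = 0.7644×0.822 + 0.959241×0.178
        = 0.628337 + 0.170745 = 0.799082
Configurations with intruder contribute 0.170745, so
  P(intruder | barking, passing raccoon) = 0.170745 / 0.799082 ≈ 0.214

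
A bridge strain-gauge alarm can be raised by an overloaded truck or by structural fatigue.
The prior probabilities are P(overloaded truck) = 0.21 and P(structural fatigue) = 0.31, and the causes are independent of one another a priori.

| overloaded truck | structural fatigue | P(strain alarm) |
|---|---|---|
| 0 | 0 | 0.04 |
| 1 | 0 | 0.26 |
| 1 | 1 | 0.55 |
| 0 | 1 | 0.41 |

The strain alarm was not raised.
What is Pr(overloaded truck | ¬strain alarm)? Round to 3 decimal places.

Pr(overloaded truck | ¬strain alarm) ≈ 0.170

P(¬strain alarm) = 0.96·0.79·0.69 + 0.59·0.79·0.31 + 0.74·0.21·0.69 + 0.45·0.21·0.31 = 0.523296 + 0.144491 + 0.107226 + 0.029295 = 0.804308
Of this, 0.136521 comes from 0.107226 + 0.029295 (the overloaded truck=true cases).
Hence the posterior is 0.136521/0.804308 ≈ 0.170.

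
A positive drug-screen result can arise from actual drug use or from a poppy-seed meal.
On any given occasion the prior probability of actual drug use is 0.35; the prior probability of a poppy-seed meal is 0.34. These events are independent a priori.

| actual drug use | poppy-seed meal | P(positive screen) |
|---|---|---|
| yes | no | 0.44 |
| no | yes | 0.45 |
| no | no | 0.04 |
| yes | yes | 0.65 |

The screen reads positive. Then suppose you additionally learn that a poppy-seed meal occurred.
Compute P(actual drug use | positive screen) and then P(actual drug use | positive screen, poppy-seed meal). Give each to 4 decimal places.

P(actual drug use | positive screen) ≈ 0.6055; P(actual drug use | positive screen, poppy-seed meal) ≈ 0.4375

Numerator (weight on configurations with actual drug use): 0.101640 + 0.077350 = 0.178990
The normalizing constant is 0.04×0.65×0.66 + 0.45×0.65×0.34 + 0.44×0.35×0.66 + 0.65×0.35×0.34 = 0.295600
Posterior = 0.178990 / 0.295600 ≈ 0.6055

With the extra evidence:
Sum P(positive screen|·) weighted by the priors over both values of actual drug use:
  P(positive screen | poppy-seed meal) = 0.45×0.65 + 0.65×0.35
        = 0.292500 + 0.227500 = 0.520000
Keeping only the actual drug use-present terms gives 0.227500, so
  P(actual drug use | positive screen, poppy-seed meal) = 0.227500 / 0.520000 ≈ 0.4375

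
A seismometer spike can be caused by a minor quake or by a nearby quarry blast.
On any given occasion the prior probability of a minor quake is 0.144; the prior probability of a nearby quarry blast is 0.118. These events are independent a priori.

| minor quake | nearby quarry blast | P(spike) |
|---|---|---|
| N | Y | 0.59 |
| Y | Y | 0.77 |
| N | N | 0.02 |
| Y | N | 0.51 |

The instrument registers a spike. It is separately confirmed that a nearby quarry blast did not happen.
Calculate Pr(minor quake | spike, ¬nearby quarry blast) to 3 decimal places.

P(spike | ¬nearby quarry blast) = 0.02·0.856 + 0.51·0.144 = 0.017120 + 0.073440 = 0.090560
Restricting to configurations with minor quake present: 0.51·0.144 = 0.073440.
So P(minor quake | spike, ¬nearby quarry blast) = 0.073440/0.090560 ≈ 0.811.

Pr(minor quake | spike, ¬nearby quarry blast) ≈ 0.811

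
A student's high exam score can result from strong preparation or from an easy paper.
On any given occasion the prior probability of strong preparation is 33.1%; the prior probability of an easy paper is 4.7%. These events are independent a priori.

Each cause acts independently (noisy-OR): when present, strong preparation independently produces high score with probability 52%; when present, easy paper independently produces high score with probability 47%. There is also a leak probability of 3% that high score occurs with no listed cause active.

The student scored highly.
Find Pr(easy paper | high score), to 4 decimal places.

Pr(easy paper | high score) ≈ 0.1257

Under noisy-OR, P(high score | causes) = 1 − (1−0.03)·∏(1−qᵢ) over the active causes.
P(high score) = 0.03*0.669*0.953 + 0.4859*0.669*0.047 + 0.5344*0.331*0.953 + 0.753232*0.331*0.047 = 0.019127 + 0.015278 + 0.168573 + 0.011718 = 0.214696
Restricting to configurations with easy paper present: 0.015278 + 0.011718 = 0.026996.
P(easy paper | high score) = 0.026996 / 0.214696 ≈ 0.1257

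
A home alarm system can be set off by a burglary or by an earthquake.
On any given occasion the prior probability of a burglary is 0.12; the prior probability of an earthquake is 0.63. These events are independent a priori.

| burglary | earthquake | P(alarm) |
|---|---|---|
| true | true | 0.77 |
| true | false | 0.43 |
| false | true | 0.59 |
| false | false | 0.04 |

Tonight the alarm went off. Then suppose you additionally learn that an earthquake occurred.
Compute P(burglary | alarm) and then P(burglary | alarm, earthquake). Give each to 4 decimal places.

P(burglary | alarm) ≈ 0.1852; P(burglary | alarm, earthquake) ≈ 0.1511

By total probability over the 4 (burglary, earthquake) configurations:
  P(alarm) = 0.04*0.88*0.37 + 0.59*0.88*0.63 + 0.43*0.12*0.37 + 0.77*0.12*0.63
        = 0.013024 + 0.327096 + 0.019092 + 0.058212 = 0.417424
Keeping only the burglary-present terms gives 0.077304, so
  P(burglary | alarm) = 0.077304 / 0.417424 ≈ 0.1852

Now also conditioning on earthquake=true:
Weight on burglary=true, given the evidence: 0.77·0.12 = 0.092400
Denominator P(alarm | earthquake): 0.59·0.88 + 0.77·0.12 = 0.611600
P(burglary | alarm, earthquake) = 0.092400/0.611600 ≈ 0.1511
— earthquake explains away the evidence for burglary.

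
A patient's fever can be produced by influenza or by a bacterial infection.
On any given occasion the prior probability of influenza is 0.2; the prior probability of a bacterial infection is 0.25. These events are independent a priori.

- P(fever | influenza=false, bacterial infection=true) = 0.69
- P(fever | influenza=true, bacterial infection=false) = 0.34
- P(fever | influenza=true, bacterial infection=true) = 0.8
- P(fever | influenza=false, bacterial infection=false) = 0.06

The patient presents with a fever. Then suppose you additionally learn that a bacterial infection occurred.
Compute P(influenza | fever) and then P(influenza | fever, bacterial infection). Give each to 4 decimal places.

P(influenza | fever) ≈ 0.3434; P(influenza | fever, bacterial infection) ≈ 0.2247

For the numerator, keep only influenza=true terms: 0.051000 + 0.040000 = 0.091000
Normalizer over all consistent configurations: 0.06·0.8·0.75 + 0.69·0.8·0.25 + 0.34·0.2·0.75 + 0.8·0.2·0.25 = 0.265000
Posterior = 0.091000 / 0.265000 ≈ 0.3434

Now condition on the additional information:
Sum P(fever|·) weighted by the priors over both values of influenza:
  P(fever | bacterial infection) = 0.69×0.8 + 0.8×0.2
        = 0.552000 + 0.160000 = 0.712000
The terms with influenza present sum to 0.160000, so
  P(influenza | fever, bacterial infection) = 0.160000 / 0.712000 ≈ 0.2247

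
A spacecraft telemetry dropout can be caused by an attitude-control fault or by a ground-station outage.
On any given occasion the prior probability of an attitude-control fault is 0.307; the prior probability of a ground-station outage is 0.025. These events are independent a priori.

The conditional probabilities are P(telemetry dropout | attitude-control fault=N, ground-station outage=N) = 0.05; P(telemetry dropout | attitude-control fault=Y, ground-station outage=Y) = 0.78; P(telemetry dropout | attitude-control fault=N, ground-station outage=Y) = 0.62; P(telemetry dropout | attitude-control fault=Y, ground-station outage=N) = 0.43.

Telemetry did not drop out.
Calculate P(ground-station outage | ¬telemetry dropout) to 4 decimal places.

For the numerator, keep only ground-station outage=true terms: 0.006583 + 0.001689 = 0.008272
Normalizer over all consistent configurations: 0.95×0.693×0.975 + 0.38×0.693×0.025 + 0.57×0.307×0.975 + 0.22×0.307×0.025 = 0.820778
Posterior = 0.008272 / 0.820778 ≈ 0.0101

P(ground-station outage | ¬telemetry dropout) ≈ 0.0101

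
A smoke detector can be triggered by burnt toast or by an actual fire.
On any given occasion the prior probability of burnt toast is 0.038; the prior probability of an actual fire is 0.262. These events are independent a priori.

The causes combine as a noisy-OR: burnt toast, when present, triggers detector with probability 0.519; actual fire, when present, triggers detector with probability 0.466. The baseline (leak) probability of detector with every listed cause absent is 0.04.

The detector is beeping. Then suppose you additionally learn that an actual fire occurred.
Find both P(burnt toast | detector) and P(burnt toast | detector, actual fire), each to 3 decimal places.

Under noisy-OR, P(detector | causes) = 1 − (1−0.04)·∏(1−qᵢ) over the active causes.
For the numerator, keep only burnt toast=true terms: 0.015094 + 0.007501 = 0.022595
Normalizer over all consistent configurations: 0.04×0.962×0.738 + 0.48736×0.962×0.262 + 0.53824×0.038×0.738 + 0.75342×0.038×0.262 = 0.173829
P(burnt toast | detector) = 0.022595/0.173829 ≈ 0.130

Now condition on the additional information:
Sum P(detector|·) weighted by the priors over both values of burnt toast:
  P(detector | actual fire) = 0.48736*0.962 + 0.75342*0.038
        = 0.468840 + 0.028630 = 0.497470
Configurations with burnt toast contribute 0.028630, so
  P(burnt toast | detector, actual fire) = 0.028630 / 0.497470 ≈ 0.058
This is intercausal reasoning (explaining away): once actual fire accounts for the detector, burnt toast becomes less likely.

P(burnt toast | detector) ≈ 0.130; P(burnt toast | detector, actual fire) ≈ 0.058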